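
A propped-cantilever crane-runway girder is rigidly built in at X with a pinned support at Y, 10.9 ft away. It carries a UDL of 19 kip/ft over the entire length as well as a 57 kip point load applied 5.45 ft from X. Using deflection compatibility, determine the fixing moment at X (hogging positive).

M_X = 398.7 kip·ft

Take the reaction at Y as the redundant and release it; the primary structure is a cantilever fixed at X.
Primary-structure tip deflection at Y by superposition:
  UDL 19: wL⁴/(8EI) = 33525/EI
  point load 57 at a = 5.45: Pa²(3L − a)/(6EI) = 7689/EI
  δ_0 = 41214/EI
Flexibility coefficient — unit upward force at Y: δ_{YY} = L³/(3EI) = 431.7/EI.
The prop prevents deflection at Y: R_Y = δ_0/δ_{YY} = 41214/431.7 = 95.47 kip.
Moment equilibrium about X: M_X = Σ(load moments about X) − R_Y·L = 1439 − 95.47×10.9 = 398.7 kip·ft.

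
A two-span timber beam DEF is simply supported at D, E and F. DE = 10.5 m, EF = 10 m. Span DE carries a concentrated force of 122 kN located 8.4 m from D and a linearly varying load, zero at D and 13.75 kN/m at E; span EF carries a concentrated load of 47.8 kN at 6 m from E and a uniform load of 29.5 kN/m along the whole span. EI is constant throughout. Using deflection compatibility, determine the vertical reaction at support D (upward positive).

Release continuity at E by inserting a hinge; the redundant is the internal moment M_E. The primary structure is two simply-supported spans DE and EF.
End slopes at the hinge E, treating each span as simply supported:
  span DE: point load 122 at a = 8.4: Pab(L + a)/(6LEI) = 645.6/EI
  span DE: triangular load, peak 13.75: w₀L³/(45EI) = 353.7/EI
  span EF: point load 47.8 at a = 6: Pab(L + b)/(6LEI) = 267.7/EI
  span EF: UDL 29.5: wL³/(24EI) = 1229/EI
  relative rotation θ_0 = (999.3 + 1497)/EI = 2496/EI
A unit hogging moment at E produces rotation L₁/(3EI) + L₂/(3EI) = 6.833/EI.
Compatibility: M_E·(L₁+L₂)/(3EI) = θ_0, giving M_E = 365.3 kN·m (hogging).
Span DE, ΣM about D with M_E applied at E: R_E^{DE}·10.5 = 1530 + 365.3, so R_E^{DE} = 180.5 kN and R_D = 194.2 − 180.5 = 13.67 kN.

R_D = 13.67 kN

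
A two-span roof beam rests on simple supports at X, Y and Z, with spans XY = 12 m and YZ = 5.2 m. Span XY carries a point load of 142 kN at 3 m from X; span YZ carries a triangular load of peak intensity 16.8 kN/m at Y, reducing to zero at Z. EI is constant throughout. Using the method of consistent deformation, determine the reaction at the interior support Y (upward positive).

Release continuity at Y by inserting a hinge; the redundant is the internal moment M_Y. The primary structure is two simply-supported spans XY and YZ.
Discontinuity in slope at Y on the released structure — sum the simple-span end rotations:
  span XY: point load 142 at a = 3: Pab(L + a)/(6LEI) = 798.8/EI
  span YZ: triangular load, peak 16.8: w₀L³/(45EI) = 52.49/EI
  relative rotation θ_0 = (798.8 + 52.49)/EI = 851.2/EI
A unit hogging moment at Y produces rotation L₁/(3EI) + L₂/(3EI) = 5.733/EI.
Slope continuity at Y: θ_0 = M_Y·5.733/EI, so M_Y = 851.2/5.733 = 148.5 kN·m (hogging).
Span XY, ΣM about X with M_Y applied at Y: R_Y^{XY}·12 = 426 + 148.5, so R_Y^{XY} = 47.87 kN and R_X = 142 − 47.87 = 94.13 kN.
Span YZ, ΣM about Z: R_Y^{YZ}·5.2 = 151.4 + 148.5, so R_Y^{YZ} = 57.67 kN and R_Z = 43.68 − 57.67 = -13.99 kN.
R_Y = 47.87 + 57.67 = 105.5 kN.

R_Y = 105.5 kN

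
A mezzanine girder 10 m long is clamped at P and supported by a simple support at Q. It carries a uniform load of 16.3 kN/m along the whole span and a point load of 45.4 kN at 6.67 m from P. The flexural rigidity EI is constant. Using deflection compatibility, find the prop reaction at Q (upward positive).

R_Q = 84.69 kN

Choose R_Q as the redundant. The primary structure is the cantilever fixed at P.
Free-end deflection of the primary structure under the applied loading (downward +):
  UDL 16.3: wL⁴/(8EI) = 20375/EI
  point load 45.4 at a = 6.67: Pa²(3L − a)/(6EI) = 7854/EI
  δ_0 = 28229/EI
Flexibility coefficient — unit upward force at Q: δ_{QQ} = L³/(3EI) = 333.3/EI.
Compatibility at Q: δ_0 − R_Q·δ_{QQ} = 0, so R_Q = 28229/333.3 = 84.69 kN.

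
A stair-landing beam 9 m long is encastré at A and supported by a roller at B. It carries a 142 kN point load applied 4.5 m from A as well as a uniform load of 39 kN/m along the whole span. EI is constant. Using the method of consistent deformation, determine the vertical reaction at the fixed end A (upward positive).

Release the roller at B. Primary structure: cantilever fixed at A.
Deflection at B on the released cantilever, summing each load's contribution:
  point load 142 at a = 4.5: Pa²(3L − a)/(6EI) = 10783/EI
  UDL 39: wL⁴/(8EI) = 31985/EI
  δ_0 = 42768/EI
Tip deflection under a unit load at B: L³/(3EI) = 243/EI.
Compatibility at B: δ_0 − R_B·δ_{BB} = 0, so R_B = 42768/243 = 176 kN.
Vertical equilibrium: R_A = ΣP − R_B = 493 − 176 = 317 kN.

R_A = 317 kN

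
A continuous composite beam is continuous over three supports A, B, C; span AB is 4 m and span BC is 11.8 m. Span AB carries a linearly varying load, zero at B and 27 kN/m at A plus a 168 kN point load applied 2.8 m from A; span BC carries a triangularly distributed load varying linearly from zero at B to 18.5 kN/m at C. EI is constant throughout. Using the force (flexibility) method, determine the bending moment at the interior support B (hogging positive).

M_B = 149 kN·m

Release continuity at B by inserting a hinge; the redundant is the internal moment M_B. The primary structure is two simply-supported spans AB and BC.
End slopes at the hinge B, treating each span as simply supported:
  span AB: triangular load, peak 27: 7w₀L³/(360EI) = 33.6/EI
  span AB: point load 168 at a = 2.8: Pab(L + a)/(6LEI) = 159.9/EI
  span BC: triangular load, peak 18.5: 7w₀L³/(360EI) = 591/EI
  relative rotation θ_0 = (193.5 + 591)/EI = 784.6/EI
A unit hogging moment at B produces rotation L₁/(3EI) + L₂/(3EI) = 5.267/EI.
Slope continuity at B: θ_0 = M_B·5.267/EI, so M_B = 784.6/5.267 = 149 kN·m (hogging).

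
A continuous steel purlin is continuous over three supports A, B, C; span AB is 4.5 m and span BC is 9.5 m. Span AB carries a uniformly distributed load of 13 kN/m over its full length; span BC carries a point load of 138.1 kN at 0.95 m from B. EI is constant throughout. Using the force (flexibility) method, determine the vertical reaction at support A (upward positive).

R_A = 9.985 kN

Release continuity at B by inserting a hinge; the redundant is the internal moment M_B. The primary structure is two simply-supported spans AB and BC.
Discontinuity in slope at B on the released structure — sum the simple-span end rotations:
  span AB: UDL 13: wL³/(24EI) = 49.36/EI
  span BC: point load 138.1 at a = 0.95: Pab(L + b)/(6LEI) = 355.2/EI
  relative rotation θ_0 = (49.36 + 355.2)/EI = 404.6/EI
A unit hogging moment at B produces rotation L₁/(3EI) + L₂/(3EI) = 4.667/EI.
Slope continuity at B: θ_0 = M_B·4.667/EI, so M_B = 404.6/4.667 = 86.69 kN·m (hogging).
Span AB, ΣM about A with M_B applied at B: R_B^{AB}·4.5 = 131.6 + 86.69, so R_B^{AB} = 48.52 kN and R_A = 58.5 − 48.52 = 9.985 kN.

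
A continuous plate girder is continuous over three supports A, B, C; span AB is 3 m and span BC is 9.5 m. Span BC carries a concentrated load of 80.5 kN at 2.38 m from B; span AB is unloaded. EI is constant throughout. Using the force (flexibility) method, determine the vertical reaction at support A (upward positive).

R_A = -31.82 kN

Release continuity at B by inserting a hinge; the redundant is the internal moment M_B. The primary structure is two simply-supported spans AB and BC.
Rotations at B on the released spans (each span's end-slope, ×1/EI):
  span BC: point load 80.5 at a = 2.38: Pab(L + b)/(6LEI) = 397.7/EI
  relative rotation θ_0 = (0 + 397.7)/EI = 397.7/EI
A unit hogging moment at B produces rotation L₁/(3EI) + L₂/(3EI) = 4.167/EI.
Compatibility: M_B·(L₁+L₂)/(3EI) = θ_0, giving M_B = 95.46 kN·m (hogging).
Span AB, ΣM about A with M_B applied at B: R_B^{AB}·3 = 0 + 95.46, so R_B^{AB} = 31.82 kN and R_A = 0 − 31.82 = -31.82 kN.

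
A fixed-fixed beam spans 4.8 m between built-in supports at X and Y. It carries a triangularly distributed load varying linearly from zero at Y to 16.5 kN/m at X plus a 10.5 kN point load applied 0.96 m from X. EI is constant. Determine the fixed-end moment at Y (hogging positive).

M_Y = 14.28 kN·m

Release both end moments; the primary structure is a simply-supported span XY with redundants M_X and M_Y.
Simple-span end rotations at X and Y under the given loads:
  at X: triangular load, peak 16.5: w₀L³/(45EI) = 40.55/EI
  at Y: triangular load, peak 16.5: 7w₀L³/(360EI) = 35.48/EI
  at X: point load 10.5 at a = 0.96: Pab(L + b)/(6LEI) = 11.61/EI
  at Y: point load 10.5 at a = 0.96: Pab(L + a)/(6LEI) = 7.741/EI
  θ_X0 = 52.16/EI,  θ_Y0 = 43.22/EI
Flexibility coefficients: a unit moment at one end gives L/(3EI) there and L/(6EI) at the far end, so f₁₁ = f₂₂ = 1.6/EI and f₁₂ = f₂₁ = 0.8/EI.
Compatibility — zero rotation at each built-in end:
  1.6 M_X + 0.8 M_Y = 52.16
  0.8 M_X + 1.6 M_Y = 43.22
Solving the pair gives M_X = 25.46 kN·m and M_Y = 14.28 kN·m (hogging).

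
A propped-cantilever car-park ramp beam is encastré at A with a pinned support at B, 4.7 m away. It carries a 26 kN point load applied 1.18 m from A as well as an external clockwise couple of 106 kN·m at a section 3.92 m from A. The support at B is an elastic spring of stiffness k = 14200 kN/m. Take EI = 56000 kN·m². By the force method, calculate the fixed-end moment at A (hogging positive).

Take the reaction at B as the redundant and release it; the primary structure is a cantilever fixed at A.
Deflection at B on the released cantilever, summing each load's contribution:
  point load 26 at a = 1.18: Pa²(3L − a)/(6EI) = 77.96/EI
  clockwise couple 106 at a = 3.92: M₀a(2L − a)/(2EI) = 1139/EI
  δ_0 = 1216/EI
Tip deflection under a unit load at B: L³/(3EI) = 34.61/EI.
With EI = 56000 kN·m²: δ_0 = 0.021723 m and δ_{BB} = 0.000618 m/kN.
Compatibility — the spring shortens by R_B/k under the reaction it provides: δ_0 − R_B·δ_{BB} = R_B/k. With 1/k = 0.00007 m/kN, R_B = δ_0 / (δ_{BB} + 1/k) = 0.021723 / (0.000618 + 0.00007) = 31.55 kN.
Moment equilibrium about A: M_A = Σ(load moments about A) − R_B·L = 136.7 − 31.55×4.7 = -11.63 kN·m.

M_A = -11.63 kN·m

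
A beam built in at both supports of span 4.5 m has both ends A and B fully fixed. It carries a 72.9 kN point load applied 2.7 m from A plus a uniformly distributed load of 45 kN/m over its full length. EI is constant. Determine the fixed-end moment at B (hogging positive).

Release both end moments; the primary structure is a simply-supported span AB with redundants M_A and M_B.
Simple-span end rotations at A and B under the given loads:
  at A: point load 72.9 at a = 2.7: Pab(L + b)/(6LEI) = 82.67/EI
  at B: point load 72.9 at a = 2.7: Pab(L + a)/(6LEI) = 94.48/EI
  at A: UDL 45: wL³/(24EI) = 170.9/EI
  at B: UDL 45: wL³/(24EI) = 170.9/EI
  θ_A0 = 253.5/EI,  θ_B0 = 265.3/EI
Flexibility coefficients: a unit moment at one end gives L/(3EI) there and L/(6EI) at the far end, so f₁₁ = f₂₂ = 1.5/EI and f₁₂ = f₂₁ = 0.75/EI.
Compatibility — zero rotation at each built-in end:
  1.5 M_A + 0.75 M_B = 253.5
  0.75 M_A + 1.5 M_B = 265.3
Solving the pair gives M_A = 107.4 kN·m and M_B = 123.2 kN·m (hogging).

M_B = 123.2 kN·m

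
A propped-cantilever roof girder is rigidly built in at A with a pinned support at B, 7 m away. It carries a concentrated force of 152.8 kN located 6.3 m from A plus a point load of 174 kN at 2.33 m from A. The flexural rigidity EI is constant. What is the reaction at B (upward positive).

R_B = 155.7 kN

Remove the prop at B; the released (primary) structure is a cantilever built in at A.
Free-end deflection of the primary structure under the applied loading (downward +):
  point load 152.8 at a = 6.3: Pa²(3L − a)/(6EI) = 14858/EI
  point load 174 at a = 2.33: Pa²(3L − a)/(6EI) = 2939/EI
  δ_0 = 17798/EI
Tip deflection under a unit load at B: L³/(3EI) = 114.3/EI.
Compatibility at B: δ_0 − R_B·δ_{BB} = 0, so R_B = 17798/114.3 = 155.7 kN.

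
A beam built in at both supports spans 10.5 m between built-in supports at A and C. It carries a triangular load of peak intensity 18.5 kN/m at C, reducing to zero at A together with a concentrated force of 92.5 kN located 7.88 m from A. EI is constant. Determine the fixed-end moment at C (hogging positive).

Take the two fixed-end moments M_A, M_C as redundants; the released structure is the simple span AC.
On the primary (simply-supported) span, the end slopes from the loading are:
  at A: triangular load, peak 18.5: 7w₀L³/(360EI) = 416.4/EI
  at C: triangular load, peak 18.5: w₀L³/(45EI) = 475.9/EI
  at A: point load 92.5 at a = 7.88: Pab(L + b)/(6LEI) = 397.7/EI
  at C: point load 92.5 at a = 7.88: Pab(L + a)/(6LEI) = 557.2/EI
  θ_A0 = 814.1/EI,  θ_C0 = 1033/EI
Flexibility coefficients: a unit moment at one end gives L/(3EI) there and L/(6EI) at the far end, so f₁₁ = f₂₂ = 3.5/EI and f₁₂ = f₂₁ = 1.75/EI.
Compatibility — zero rotation at each built-in end:
  3.5 M_A + 1.75 M_C = 814.1
  1.75 M_A + 3.5 M_C = 1033
Solving the pair gives M_A = 113.4 kN·m and M_C = 238.5 kN·m (hogging).

M_C = 238.5 kN·m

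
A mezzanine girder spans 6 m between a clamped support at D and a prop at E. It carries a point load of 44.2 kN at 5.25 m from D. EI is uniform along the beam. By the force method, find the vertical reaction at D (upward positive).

R_D = 8.244 kN

Release the roller at E. Primary structure: cantilever fixed at D.
Free-end deflection of the primary structure under the applied loading (downward +):
  point load 44.2 at a = 5.25: Pa²(3L − a)/(6EI) = 2589/EI
Tip deflection under a unit load at E: L³/(3EI) = 72/EI.
The prop prevents deflection at E: R_E = δ_0/δ_{EE} = 2589/72 = 35.96 kN.
Vertical equilibrium: R_D = ΣP − R_E = 44.2 − 35.96 = 8.244 kN.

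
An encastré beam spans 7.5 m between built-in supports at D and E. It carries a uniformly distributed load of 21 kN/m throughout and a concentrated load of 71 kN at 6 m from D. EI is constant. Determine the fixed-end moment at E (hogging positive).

M_E = 166.6 kN·m

Take the two fixed-end moments M_D, M_E as redundants; the released structure is the simple span DE.
End rotations of the released simple span under the applied load (×1/EI):
  at D: UDL 21: wL³/(24EI) = 369.1/EI
  at E: UDL 21: wL³/(24EI) = 369.1/EI
  at D: point load 71 at a = 6: Pab(L + b)/(6LEI) = 127.8/EI
  at E: point load 71 at a = 6: Pab(L + a)/(6LEI) = 191.7/EI
  θ_D0 = 496.9/EI,  θ_E0 = 560.8/EI
Flexibility coefficients: a unit moment at one end gives L/(3EI) there and L/(6EI) at the far end, so f₁₁ = f₂₂ = 2.5/EI and f₁₂ = f₂₁ = 1.25/EI.
Compatibility — zero rotation at each built-in end:
  2.5 M_D + 1.25 M_E = 496.9
  1.25 M_D + 2.5 M_E = 560.8
Solving the pair gives M_D = 115.5 kN·m and M_E = 166.6 kN·m (hogging).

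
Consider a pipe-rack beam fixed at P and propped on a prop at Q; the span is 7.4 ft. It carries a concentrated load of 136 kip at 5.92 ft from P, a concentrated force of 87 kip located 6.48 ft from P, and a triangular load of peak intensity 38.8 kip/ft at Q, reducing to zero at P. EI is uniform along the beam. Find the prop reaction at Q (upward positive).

Choose R_Q as the redundant. The primary structure is the cantilever fixed at P.
Downward deflection at the released point Q due to the loads:
  point load 136 at a = 5.92: Pa²(3L − a)/(6EI) = 12933/EI
  point load 87 at a = 6.48: Pa²(3L − a)/(6EI) = 9571/EI
  triangular load, peak 38.8 at the free end: 11w₀L⁴/(120EI) = 10665/EI
  δ_0 = 33169/EI
Flexibility coefficient — unit upward force at Q: δ_{QQ} = L³/(3EI) = 135.1/EI.
The prop prevents deflection at Q: R_Q = δ_0/δ_{QQ} = 33169/135.1 = 245.6 kip.

R_Q = 245.6 kip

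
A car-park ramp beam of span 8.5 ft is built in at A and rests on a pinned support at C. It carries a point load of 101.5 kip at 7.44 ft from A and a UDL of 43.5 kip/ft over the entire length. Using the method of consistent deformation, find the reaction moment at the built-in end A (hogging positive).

M_A = 445.8 kip·ft

Take the reaction at C as the redundant and release it; the primary structure is a cantilever fixed at A.
Downward deflection at the released point C due to the loads:
  point load 101.5 at a = 7.44: Pa²(3L − a)/(6EI) = 16911/EI
  UDL 43.5: wL⁴/(8EI) = 28384/EI
  δ_0 = 45295/EI
Flexibility coefficient — unit upward force at C: δ_{CC} = L³/(3EI) = 204.7/EI.
Compatibility at C: δ_0 − R_C·δ_{CC} = 0, so R_C = 45295/204.7 = 221.3 kip.
Moment equilibrium about A: M_A = Σ(load moments about A) − R_C·L = 2327 − 221.3×8.5 = 445.8 kip·ft.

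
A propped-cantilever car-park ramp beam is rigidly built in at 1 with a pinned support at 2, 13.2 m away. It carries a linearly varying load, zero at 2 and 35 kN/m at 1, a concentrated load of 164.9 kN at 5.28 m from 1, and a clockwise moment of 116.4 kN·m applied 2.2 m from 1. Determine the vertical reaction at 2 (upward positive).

Choose R_2 as the redundant. The primary structure is the cantilever fixed at 1.
Deflection at 2 on the released cantilever, summing each load's contribution:
  triangular load, peak 35 at the fixed end: w₀L⁴/(30EI) = 35420/EI
  point load 164.9 at a = 5.28: Pa²(3L − a)/(6EI) = 26296/EI
  clockwise couple 116.4 at a = 2.2: M₀a(2L − a)/(2EI) = 3099/EI
  δ_0 = 64814/EI
Flexibility coefficient — unit upward force at 2: δ_{22} = L³/(3EI) = 766.7/EI.
The prop prevents deflection at 2: R_2 = δ_0/δ_{22} = 64814/766.7 = 84.54 kN.

R_2 = 84.54 kN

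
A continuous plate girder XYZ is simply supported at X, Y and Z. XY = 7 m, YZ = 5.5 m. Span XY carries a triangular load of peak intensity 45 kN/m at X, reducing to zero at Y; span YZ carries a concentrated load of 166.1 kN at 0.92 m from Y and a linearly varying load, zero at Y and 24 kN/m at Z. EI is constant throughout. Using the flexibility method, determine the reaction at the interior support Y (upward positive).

Take M_Y as the redundant. Released structure: two simple spans XY and YZ with a hinge at Y.
Rotations at Y on the released spans (each span's end-slope, ×1/EI):
  span XY: triangular load, peak 45: 7w₀L³/(360EI) = 300.1/EI
  span YZ: point load 166.1 at a = 0.92: Pab(L + b)/(6LEI) = 213.8/EI
  span YZ: triangular load, peak 24: 7w₀L³/(360EI) = 77.64/EI
  relative rotation θ_0 = (300.1 + 291.4)/EI = 591.5/EI
A unit hogging moment at Y produces rotation L₁/(3EI) + L₂/(3EI) = 4.167/EI.
Slope continuity at Y: θ_0 = M_Y·4.167/EI, so M_Y = 591.5/4.167 = 142 kN·m (hogging).
Span XY, ΣM about X with M_Y applied at Y: R_Y^{XY}·7 = 367.5 + 142, so R_Y^{XY} = 72.78 kN and R_X = 157.5 − 72.78 = 84.72 kN.
Span YZ, ΣM about Z: R_Y^{YZ}·5.5 = 881.7 + 142, so R_Y^{YZ} = 186.1 kN and R_Z = 232.1 − 186.1 = 45.97 kN.
R_Y = 72.78 + 186.1 = 258.9 kN.

R_Y = 258.9 kN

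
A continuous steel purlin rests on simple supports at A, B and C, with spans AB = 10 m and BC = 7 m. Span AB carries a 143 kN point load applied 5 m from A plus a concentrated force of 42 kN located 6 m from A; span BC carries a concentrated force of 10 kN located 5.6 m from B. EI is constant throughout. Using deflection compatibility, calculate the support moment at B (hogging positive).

Insert a hinge at B; M_B is the redundant, and each span becomes simply supported.
Rotations at B on the released spans (each span's end-slope, ×1/EI):
  span AB: point load 143 at a = 5: Pab(L + a)/(6LEI) = 893.8/EI
  span AB: point load 42 at a = 6: Pab(L + a)/(6LEI) = 268.8/EI
  span BC: point load 10 at a = 5.6: Pab(L + b)/(6LEI) = 15.68/EI
  relative rotation θ_0 = (1163 + 15.68)/EI = 1178/EI
A unit hogging moment at B produces rotation L₁/(3EI) + L₂/(3EI) = 5.667/EI.
Slope continuity at B: θ_0 = M_B·5.667/EI, so M_B = 1178/5.667 = 207.9 kN·m (hogging).

M_B = 207.9 kN·m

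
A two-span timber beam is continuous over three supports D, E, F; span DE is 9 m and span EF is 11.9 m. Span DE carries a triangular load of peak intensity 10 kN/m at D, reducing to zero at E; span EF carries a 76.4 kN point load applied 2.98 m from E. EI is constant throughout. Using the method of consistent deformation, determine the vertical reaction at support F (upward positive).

Release continuity at E by inserting a hinge; the redundant is the internal moment M_E. The primary structure is two simply-supported spans DE and EF.
Rotations at E on the released spans (each span's end-slope, ×1/EI):
  span DE: triangular load, peak 10: 7w₀L³/(360EI) = 141.8/EI
  span EF: point load 76.4 at a = 2.98: Pab(L + b)/(6LEI) = 592.2/EI
  relative rotation θ_0 = (141.8 + 592.2)/EI = 733.9/EI
A unit hogging moment at E produces rotation L₁/(3EI) + L₂/(3EI) = 6.967/EI.
Slope continuity at E: θ_0 = M_E·6.967/EI, so M_E = 733.9/6.967 = 105.3 kN·m (hogging).
Span EF, ΣM about F: R_E^{EF}·11.9 = 681.5 + 105.3, so R_E^{EF} = 66.12 kN and R_F = 76.4 − 66.12 = 10.28 kN.

R_F = 10.28 kN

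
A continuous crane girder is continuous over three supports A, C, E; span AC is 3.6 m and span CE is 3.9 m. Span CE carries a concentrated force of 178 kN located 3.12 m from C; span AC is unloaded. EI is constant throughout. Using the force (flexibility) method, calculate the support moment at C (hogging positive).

M_C = 34.65 kN·m

Take M_C as the redundant. Released structure: two simple spans AC and CE with a hinge at C.
Discontinuity in slope at C on the released structure — sum the simple-span end rotations:
  span CE: point load 178 at a = 3.12: Pab(L + b)/(6LEI) = 86.64/EI
  relative rotation θ_0 = (0 + 86.64)/EI = 86.64/EI
A unit hogging moment at C produces rotation L₁/(3EI) + L₂/(3EI) = 2.5/EI.
Slope continuity at C: θ_0 = M_C·2.5/EI, so M_C = 86.64/2.5 = 34.65 kN·m (hogging).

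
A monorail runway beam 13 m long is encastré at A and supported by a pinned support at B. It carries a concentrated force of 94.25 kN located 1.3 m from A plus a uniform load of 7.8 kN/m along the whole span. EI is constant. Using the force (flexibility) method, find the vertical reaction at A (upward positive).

R_A = 156.3 kN

Release the roller at B. Primary structure: cantilever fixed at A.
Primary-structure tip deflection at B by superposition:
  point load 94.25 at a = 1.3: Pa²(3L − a)/(6EI) = 1001/EI
  UDL 7.8: wL⁴/(8EI) = 27847/EI
  δ_0 = 28848/EI
Tip deflection under a unit load at B: L³/(3EI) = 732.3/EI.
The prop prevents deflection at B: R_B = δ_0/δ_{BB} = 28848/732.3 = 39.39 kN.
Vertical equilibrium: R_A = ΣP − R_B = 195.7 − 39.39 = 156.3 kN.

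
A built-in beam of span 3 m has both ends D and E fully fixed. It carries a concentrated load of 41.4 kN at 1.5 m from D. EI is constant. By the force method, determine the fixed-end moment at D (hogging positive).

Take the two fixed-end moments M_D, M_E as redundants; the released structure is the simple span DE.
End rotations of the released simple span under the applied load (×1/EI):
  at D: point load 41.4 at a = 1.5: Pab(L + b)/(6LEI) = 23.29/EI
  at E: point load 41.4 at a = 1.5: Pab(L + a)/(6LEI) = 23.29/EI
  θ_D0 = 23.29/EI,  θ_E0 = 23.29/EI
Flexibility coefficients: a unit moment at one end gives L/(3EI) there and L/(6EI) at the far end, so f₁₁ = f₂₂ = 1/EI and f₁₂ = f₂₁ = 0.5/EI.
Compatibility — zero rotation at each built-in end:
  1 M_D + 0.5 M_E = 23.29
  0.5 M_D + 1 M_E = 23.29
Solving the pair gives M_D = 15.53 kN·m and M_E = 15.53 kN·m (hogging).

M_D = 15.53 kN·m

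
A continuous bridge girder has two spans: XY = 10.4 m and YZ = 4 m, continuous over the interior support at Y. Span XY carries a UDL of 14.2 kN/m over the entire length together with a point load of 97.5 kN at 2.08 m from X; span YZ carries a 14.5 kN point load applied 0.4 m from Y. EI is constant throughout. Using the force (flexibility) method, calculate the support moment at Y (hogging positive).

M_Y = 210.3 kN·m

Take M_Y as the redundant. Released structure: two simple spans XY and YZ with a hinge at Y.
Discontinuity in slope at Y on the released structure — sum the simple-span end rotations:
  span XY: UDL 14.2: wL³/(24EI) = 665.5/EI
  span XY: point load 97.5 at a = 2.08: Pab(L + a)/(6LEI) = 337.5/EI
  span YZ: point load 14.5 at a = 0.4: Pab(L + b)/(6LEI) = 6.612/EI
  relative rotation θ_0 = (1003 + 6.612)/EI = 1010/EI
A unit hogging moment at Y produces rotation L₁/(3EI) + L₂/(3EI) = 4.8/EI.
Slope continuity at Y: θ_0 = M_Y·4.8/EI, so M_Y = 1010/4.8 = 210.3 kN·m (hogging).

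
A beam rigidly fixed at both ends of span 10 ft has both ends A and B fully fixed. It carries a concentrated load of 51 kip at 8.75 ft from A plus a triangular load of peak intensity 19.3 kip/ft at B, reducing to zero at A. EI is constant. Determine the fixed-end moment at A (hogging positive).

Release both end moments; the primary structure is a simply-supported span AB with redundants M_A and M_B.
Simple-span end rotations at A and B under the given loads:
  at A: point load 51 at a = 8.75: Pab(L + b)/(6LEI) = 104.6/EI
  at B: point load 51 at a = 8.75: Pab(L + a)/(6LEI) = 174.3/EI
  at A: triangular load, peak 19.3: 7w₀L³/(360EI) = 375.3/EI
  at B: triangular load, peak 19.3: w₀L³/(45EI) = 428.9/EI
  θ_A0 = 479.9/EI,  θ_B0 = 603.2/EI
Flexibility coefficients: a unit moment at one end gives L/(3EI) there and L/(6EI) at the far end, so f₁₁ = f₂₂ = 3.333/EI and f₁₂ = f₂₁ = 1.667/EI.
Compatibility — zero rotation at each built-in end:
  3.333 M_A + 1.667 M_B = 479.9
  1.667 M_A + 3.333 M_B = 603.2
Solving the pair gives M_A = 71.31 kip·ft and M_B = 145.3 kip·ft (hogging).

M_A = 71.31 kip·ft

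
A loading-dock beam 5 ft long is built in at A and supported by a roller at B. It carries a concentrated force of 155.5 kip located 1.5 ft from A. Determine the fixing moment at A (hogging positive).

Release the roller at B. Primary structure: cantilever fixed at A.
Deflection at B on the released cantilever, summing each load's contribution:
  point load 155.5 at a = 1.5: Pa²(3L − a)/(6EI) = 787.2/EI
Tip deflection under a unit load at B: L³/(3EI) = 41.67/EI.
The prop prevents deflection at B: R_B = δ_0/δ_{BB} = 787.2/41.67 = 18.89 kip.
Moment equilibrium about A: M_A = Σ(load moments about A) − R_B·L = 233.2 − 18.89×5 = 138.8 kip·ft.

M_A = 138.8 kip·ft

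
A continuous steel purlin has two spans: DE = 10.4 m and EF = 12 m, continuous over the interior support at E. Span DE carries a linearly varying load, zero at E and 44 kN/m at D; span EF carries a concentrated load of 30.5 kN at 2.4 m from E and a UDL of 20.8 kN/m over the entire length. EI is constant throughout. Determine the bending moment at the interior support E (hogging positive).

M_E = 357.7 kN·m

Release continuity at E by inserting a hinge; the redundant is the internal moment M_E. The primary structure is two simply-supported spans DE and EF.
End slopes at the hinge E, treating each span as simply supported:
  span DE: triangular load, peak 44: 7w₀L³/(360EI) = 962.4/EI
  span EF: point load 30.5 at a = 2.4: Pab(L + b)/(6LEI) = 210.8/EI
  span EF: UDL 20.8: wL³/(24EI) = 1498/EI
  relative rotation θ_0 = (962.4 + 1708)/EI = 2671/EI
A unit hogging moment at E produces rotation L₁/(3EI) + L₂/(3EI) = 7.467/EI.
Slope continuity at E: θ_0 = M_E·7.467/EI, so M_E = 2671/7.467 = 357.7 kN·m (hogging).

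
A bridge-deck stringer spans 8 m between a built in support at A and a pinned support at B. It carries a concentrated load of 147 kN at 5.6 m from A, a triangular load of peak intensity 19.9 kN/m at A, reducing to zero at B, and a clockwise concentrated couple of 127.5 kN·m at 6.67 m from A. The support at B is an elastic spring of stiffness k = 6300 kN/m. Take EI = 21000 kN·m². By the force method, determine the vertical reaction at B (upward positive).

R_B = 119.7 kN

Remove the prop at B; the released (primary) structure is a cantilever built in at A.
Free-end deflection of the primary structure under the applied loading (downward +):
  point load 147 at a = 5.6: Pa²(3L − a)/(6EI) = 14137/EI
  triangular load, peak 19.9 at the fixed end: w₀L⁴/(30EI) = 2717/EI
  clockwise couple 127.5 at a = 6.67: M₀a(2L − a)/(2EI) = 3967/EI
  δ_0 = 20821/EI
Tip deflection under a unit load at B: L³/(3EI) = 170.7/EI.
With EI = 21000 kN·m²: δ_0 = 0.99149 m and δ_{BB} = 0.008127 m/kN.
Compatibility — the spring shortens by R_B/k under the reaction it provides: δ_0 − R_B·δ_{BB} = R_B/k. With 1/k = 0.000159 m/kN, R_B = δ_0 / (δ_{BB} + 1/k) = 0.99149 / (0.008127 + 0.000159) = 119.7 kN.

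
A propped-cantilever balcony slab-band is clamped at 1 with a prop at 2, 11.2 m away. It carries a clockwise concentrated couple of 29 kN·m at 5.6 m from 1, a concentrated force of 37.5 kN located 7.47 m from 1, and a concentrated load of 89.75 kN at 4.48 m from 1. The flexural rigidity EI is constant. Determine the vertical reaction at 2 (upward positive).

R_2 = 41.04 kN

Take the reaction at 2 as the redundant and release it; the primary structure is a cantilever fixed at 1.
Downward deflection at the released point 2 due to the loads:
  clockwise couple 29 at a = 5.6: M₀a(2L − a)/(2EI) = 1364/EI
  point load 37.5 at a = 7.47: Pa²(3L − a)/(6EI) = 9113/EI
  point load 89.75 at a = 4.48: Pa²(3L − a)/(6EI) = 8742/EI
  δ_0 = 19220/EI
Tip deflection under a unit load at 2: L³/(3EI) = 468.3/EI.
The prop prevents deflection at 2: R_2 = δ_0/δ_{22} = 19220/468.3 = 41.04 kN.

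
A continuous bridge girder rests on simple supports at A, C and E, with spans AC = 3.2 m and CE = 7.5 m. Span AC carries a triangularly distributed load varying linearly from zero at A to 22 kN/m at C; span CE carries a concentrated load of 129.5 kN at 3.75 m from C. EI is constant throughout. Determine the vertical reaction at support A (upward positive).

Take M_C as the redundant. Released structure: two simple spans AC and CE with a hinge at C.
Discontinuity in slope at C on the released structure — sum the simple-span end rotations:
  span AC: triangular load, peak 22: w₀L³/(45EI) = 16.02/EI
  span CE: point load 129.5 at a = 3.75: Pab(L + b)/(6LEI) = 455.3/EI
  relative rotation θ_0 = (16.02 + 455.3)/EI = 471.3/EI
A unit hogging moment at C produces rotation L₁/(3EI) + L₂/(3EI) = 3.567/EI.
Compatibility: M_C·(L₁+L₂)/(3EI) = θ_0, giving M_C = 132.1 kN·m (hogging).
Span AC, ΣM about A with M_C applied at C: R_C^{AC}·3.2 = 75.09 + 132.1, so R_C^{AC} = 64.76 kN and R_A = 35.2 − 64.76 = -29.56 kN.

R_A = -29.56 kN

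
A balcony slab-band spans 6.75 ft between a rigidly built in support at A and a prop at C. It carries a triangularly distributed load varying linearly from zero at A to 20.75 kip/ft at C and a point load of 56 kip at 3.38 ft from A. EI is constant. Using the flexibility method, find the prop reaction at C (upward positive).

R_C = 56.06 kip

Remove the prop at C; the released (primary) structure is a cantilever built in at A.
Deflection at C on the released cantilever, summing each load's contribution:
  triangular load, peak 20.75 at the free end: 11w₀L⁴/(120EI) = 3949/EI
  point load 56 at a = 3.38: Pa²(3L − a)/(6EI) = 1799/EI
  δ_0 = 5747/EI
Tip deflection under a unit load at C: L³/(3EI) = 102.5/EI.
The prop prevents deflection at C: R_C = δ_0/δ_{CC} = 5747/102.5 = 56.06 kip.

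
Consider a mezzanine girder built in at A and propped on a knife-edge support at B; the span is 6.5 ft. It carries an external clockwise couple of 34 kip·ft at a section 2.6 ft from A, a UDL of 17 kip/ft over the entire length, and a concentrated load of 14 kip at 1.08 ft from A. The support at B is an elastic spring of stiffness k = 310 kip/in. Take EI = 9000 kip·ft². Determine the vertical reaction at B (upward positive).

R_B = 45.8 kip

Release the roller at B. Primary structure: cantilever fixed at A.
Primary-structure tip deflection at B by superposition:
  clockwise couple 34 at a = 2.6: M₀a(2L − a)/(2EI) = 459.7/EI
  UDL 17: wL⁴/(8EI) = 3793/EI
  point load 14 at a = 1.08: Pa²(3L − a)/(6EI) = 50.13/EI
  δ_0 = 4303/EI
Tip deflection under a unit load at B: L³/(3EI) = 91.54/EI.
With EI = 9000 kip·ft²: δ_0 = 0.47812 ft and δ_{BB} = 0.010171 ft/kip.
Compatibility — the spring shortens by R_B/k under the reaction it provides: δ_0 − R_B·δ_{BB} = R_B/k. With 1/k = 1/(310×12) ft/kip = 0.000269 ft/kip, R_B = δ_0 / (δ_{BB} + 1/k) = 0.47812 / (0.010171 + 0.000269) = 45.8 kip.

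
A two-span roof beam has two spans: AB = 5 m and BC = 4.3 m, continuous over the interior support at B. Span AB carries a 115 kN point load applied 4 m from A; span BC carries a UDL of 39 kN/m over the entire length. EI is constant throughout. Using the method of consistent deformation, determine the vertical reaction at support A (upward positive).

R_A = 5.761 kN

Insert a hinge at B; M_B is the redundant, and each span becomes simply supported.
End slopes at the hinge B, treating each span as simply supported:
  span AB: point load 115 at a = 4: Pab(L + a)/(6LEI) = 138/EI
  span BC: UDL 39: wL³/(24EI) = 129.2/EI
  relative rotation θ_0 = (138 + 129.2)/EI = 267.2/EI
A unit hogging moment at B produces rotation L₁/(3EI) + L₂/(3EI) = 3.1/EI.
Slope continuity at B: θ_0 = M_B·3.1/EI, so M_B = 267.2/3.1 = 86.19 kN·m (hogging).
Span AB, ΣM about A with M_B applied at B: R_B^{AB}·5 = 460 + 86.19, so R_B^{AB} = 109.2 kN and R_A = 115 − 109.2 = 5.761 kN.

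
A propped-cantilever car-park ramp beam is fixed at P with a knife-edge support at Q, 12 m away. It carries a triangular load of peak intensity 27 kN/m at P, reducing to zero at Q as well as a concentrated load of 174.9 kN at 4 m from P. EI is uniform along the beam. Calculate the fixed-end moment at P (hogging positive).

M_P = 647.9 kN·m

Remove the prop at Q; the released (primary) structure is a cantilever built in at P.
Deflection at Q on the released cantilever, summing each load's contribution:
  triangular load, peak 27 at the fixed end: w₀L⁴/(30EI) = 18662/EI
  point load 174.9 at a = 4: Pa²(3L − a)/(6EI) = 14925/EI
  δ_0 = 33587/EI
Flexibility coefficient — unit upward force at Q: δ_{QQ} = L³/(3EI) = 576/EI.
Compatibility at Q: δ_0 − R_Q·δ_{QQ} = 0, so R_Q = 33587/576 = 58.31 kN.
Moment equilibrium about P: M_P = Σ(load moments about P) − R_Q·L = 1348 − 58.31×12 = 647.9 kN·m.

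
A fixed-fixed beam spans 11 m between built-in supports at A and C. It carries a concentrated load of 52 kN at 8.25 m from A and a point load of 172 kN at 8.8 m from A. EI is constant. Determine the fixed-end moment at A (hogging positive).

M_A = 87.36 kN·m

Release both end moments; the primary structure is a simply-supported span AC with redundants M_A and M_C.
End rotations of the released simple span under the applied load (×1/EI):
  at A: point load 52 at a = 8.25: Pab(L + b)/(6LEI) = 245.8/EI
  at C: point load 52 at a = 8.25: Pab(L + a)/(6LEI) = 344.1/EI
  at A: point load 172 at a = 8.8: Pab(L + b)/(6LEI) = 666/EI
  at C: point load 172 at a = 8.8: Pab(L + a)/(6LEI) = 999/EI
  θ_A0 = 911.8/EI,  θ_C0 = 1343/EI
Flexibility coefficients: a unit moment at one end gives L/(3EI) there and L/(6EI) at the far end, so f₁₁ = f₂₂ = 3.667/EI and f₁₂ = f₂₁ = 1.833/EI.
Compatibility — zero rotation at each built-in end:
  3.667 M_A + 1.833 M_C = 911.8
  1.833 M_A + 3.667 M_C = 1343
Solving the pair gives M_A = 87.36 kN·m and M_C = 322.6 kN·m (hogging).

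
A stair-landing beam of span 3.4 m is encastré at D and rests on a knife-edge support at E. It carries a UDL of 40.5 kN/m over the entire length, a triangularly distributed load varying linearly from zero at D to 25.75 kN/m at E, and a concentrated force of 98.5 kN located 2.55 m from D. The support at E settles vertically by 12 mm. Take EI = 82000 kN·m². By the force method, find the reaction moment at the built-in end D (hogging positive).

Choose R_E as the redundant. The primary structure is the cantilever fixed at D.
Downward deflection at the released point E due to the loads:
  UDL 40.5: wL⁴/(8EI) = 676.5/EI
  triangular load, peak 25.75 at the free end: 11w₀L⁴/(120EI) = 315.4/EI
  point load 98.5 at a = 2.55: Pa²(3L − a)/(6EI) = 816.6/EI
  δ_0 = 1809/EI
Tip deflection under a unit load at E: L³/(3EI) = 13.1/EI.
With EI = 82000 kN·m²: δ_0 = 0.022056 m and δ_{EE} = 0.00016 m/kN.
Compatibility — the beam at E must follow the support down by 0.012 m: δ_0 − R_E·δ_{EE} = 0.012, so R_E = (0.022056 − 0.012)/0.00016 = 62.94 kN.
Moment equilibrium about D: M_D = Σ(load moments about D) − R_E·L = 584.5 − 62.94×3.4 = 370.5 kN·m.

M_D = 370.5 kN·m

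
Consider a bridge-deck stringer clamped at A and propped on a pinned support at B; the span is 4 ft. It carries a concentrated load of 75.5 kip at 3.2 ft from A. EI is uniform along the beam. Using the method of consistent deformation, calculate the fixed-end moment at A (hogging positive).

M_A = 28.99 kip·ft

Release the roller at B. Primary structure: cantilever fixed at A.
Primary-structure tip deflection at B by superposition:
  point load 75.5 at a = 3.2: Pa²(3L − a)/(6EI) = 1134/EI
Tip deflection under a unit load at B: L³/(3EI) = 21.33/EI.
The prop prevents deflection at B: R_B = δ_0/δ_{BB} = 1134/21.33 = 53.15 kip.
Moment equilibrium about A: M_A = Σ(load moments about A) − R_B·L = 241.6 − 53.15×4 = 28.99 kip·ft.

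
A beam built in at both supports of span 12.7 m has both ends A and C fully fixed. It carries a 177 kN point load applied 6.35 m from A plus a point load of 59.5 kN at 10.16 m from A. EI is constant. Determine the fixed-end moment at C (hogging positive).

M_C = 377.7 kN·m

Release both end moments; the primary structure is a simply-supported span AC with redundants M_A and M_C.
Simple-span end rotations at A and C under the given loads:
  at A: point load 177 at a = 6.35: Pab(L + b)/(6LEI) = 1784/EI
  at C: point load 177 at a = 6.35: Pab(L + a)/(6LEI) = 1784/EI
  at A: point load 59.5 at a = 10.16: Pab(L + b)/(6LEI) = 307.1/EI
  at C: point load 59.5 at a = 10.16: Pab(L + a)/(6LEI) = 460.6/EI
  θ_A0 = 2091/EI,  θ_C0 = 2245/EI
Flexibility coefficients: a unit moment at one end gives L/(3EI) there and L/(6EI) at the far end, so f₁₁ = f₂₂ = 4.233/EI and f₁₂ = f₂₁ = 2.117/EI.
Compatibility — zero rotation at each built-in end:
  4.233 M_A + 2.117 M_C = 2091
  2.117 M_A + 4.233 M_C = 2245
Solving the pair gives M_A = 305.2 kN·m and M_C = 377.7 kN·m (hogging).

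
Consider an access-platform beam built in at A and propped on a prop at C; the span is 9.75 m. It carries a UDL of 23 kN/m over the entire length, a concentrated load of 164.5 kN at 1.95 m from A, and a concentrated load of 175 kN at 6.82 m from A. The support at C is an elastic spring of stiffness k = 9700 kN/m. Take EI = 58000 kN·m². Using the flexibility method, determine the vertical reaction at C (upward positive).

Take the reaction at C as the redundant and release it; the primary structure is a cantilever fixed at A.
Deflection at C on the released cantilever, summing each load's contribution:
  UDL 23: wL⁴/(8EI) = 25981/EI
  point load 164.5 at a = 1.95: Pa²(3L − a)/(6EI) = 2846/EI
  point load 175 at a = 6.82: Pa²(3L − a)/(6EI) = 30429/EI
  δ_0 = 59256/EI
Flexibility coefficient — unit upward force at C: δ_{CC} = L³/(3EI) = 309/EI.
With EI = 58000 kN·m²: δ_0 = 1.0217 m and δ_{CC} = 0.005327 m/kN.
Compatibility — the spring shortens by R_C/k under the reaction it provides: δ_0 − R_C·δ_{CC} = R_C/k. With 1/k = 0.000103 m/kN, R_C = δ_0 / (δ_{CC} + 1/k) = 1.0217 / (0.005327 + 0.000103) = 188.2 kN.

R_C = 188.2 kN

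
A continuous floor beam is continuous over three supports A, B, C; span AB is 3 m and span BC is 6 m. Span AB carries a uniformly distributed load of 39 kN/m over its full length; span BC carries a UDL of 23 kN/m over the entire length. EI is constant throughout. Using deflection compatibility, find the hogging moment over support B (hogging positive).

Release continuity at B by inserting a hinge; the redundant is the internal moment M_B. The primary structure is two simply-supported spans AB and BC.
Discontinuity in slope at B on the released structure — sum the simple-span end rotations:
  span AB: UDL 39: wL³/(24EI) = 43.88/EI
  span BC: UDL 23: wL³/(24EI) = 207/EI
  relative rotation θ_0 = (43.88 + 207)/EI = 250.9/EI
A unit hogging moment at B produces rotation L₁/(3EI) + L₂/(3EI) = 3/EI.
Slope continuity at B: θ_0 = M_B·3/EI, so M_B = 250.9/3 = 83.62 kN·m (hogging).

M_B = 83.62 kN·m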